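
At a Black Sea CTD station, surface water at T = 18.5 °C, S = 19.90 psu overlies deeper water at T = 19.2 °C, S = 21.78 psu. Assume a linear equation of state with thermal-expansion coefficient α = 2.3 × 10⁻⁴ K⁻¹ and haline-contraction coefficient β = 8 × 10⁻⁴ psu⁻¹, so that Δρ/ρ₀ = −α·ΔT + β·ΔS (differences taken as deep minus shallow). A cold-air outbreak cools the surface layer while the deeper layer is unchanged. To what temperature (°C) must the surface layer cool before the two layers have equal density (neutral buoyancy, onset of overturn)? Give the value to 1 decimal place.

12.7 °C

Neutral buoyancy requires Δρ = 0, i.e. −α(T_deep − T_surf′) + β(S_deep − S_surf) = 0.
T_surf′ = T_deep − (β/α)·ΔS = 19.2 − (8 × 10⁻⁴/2.3 × 10⁻⁴)·(+1.88) = 12.661 °C.
Cooling required: 18.5 − (12.661) = 5.839 °C.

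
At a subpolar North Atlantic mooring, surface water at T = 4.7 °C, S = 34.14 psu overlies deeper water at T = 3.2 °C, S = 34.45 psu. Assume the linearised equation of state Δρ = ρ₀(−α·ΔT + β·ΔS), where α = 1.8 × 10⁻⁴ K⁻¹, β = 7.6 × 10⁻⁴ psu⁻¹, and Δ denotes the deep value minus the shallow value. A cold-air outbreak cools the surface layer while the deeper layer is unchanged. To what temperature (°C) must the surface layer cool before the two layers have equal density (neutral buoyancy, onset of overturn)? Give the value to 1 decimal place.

Neutral buoyancy requires Δρ = 0, i.e. −α(T_deep − T_surf′) + β(S_deep − S_surf) = 0.
T_surf′ = T_deep − (β/α)·ΔS = 3.2 − (7.6 × 10⁻⁴/1.8 × 10⁻⁴)·(+0.31) = 1.891 °C.
Cooling required: 4.7 − (1.891) = 2.809 °C.

1.9 °C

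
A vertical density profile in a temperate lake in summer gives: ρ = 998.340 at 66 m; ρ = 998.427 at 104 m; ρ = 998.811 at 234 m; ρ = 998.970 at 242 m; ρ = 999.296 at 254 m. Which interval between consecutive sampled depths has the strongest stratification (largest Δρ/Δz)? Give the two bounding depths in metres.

Compute the density gradient over each adjacent pair:
  66–104 m: Δρ/Δz = 0.087/38 = 2.3 × 10⁻³ kg m⁻⁴
  104–234 m: Δρ/Δz = 0.384/130 = 3.0 × 10⁻³ kg m⁻⁴
  234–242 m: Δρ/Δz = 0.159/8 = 0.020 kg m⁻⁴
  242–254 m: Δρ/Δz = 0.326/12 = 0.027 kg m⁻⁴
The largest gradient is in the 242–254 m interval — the pycnocline.

242–254 m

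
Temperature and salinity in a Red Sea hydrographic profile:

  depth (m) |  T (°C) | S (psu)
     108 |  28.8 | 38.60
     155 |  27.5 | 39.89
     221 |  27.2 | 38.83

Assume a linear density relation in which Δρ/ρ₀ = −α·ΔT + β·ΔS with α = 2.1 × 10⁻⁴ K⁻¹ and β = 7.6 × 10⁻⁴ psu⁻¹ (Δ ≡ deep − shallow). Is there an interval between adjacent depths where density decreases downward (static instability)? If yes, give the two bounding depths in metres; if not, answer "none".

Evaluate Δρ/ρ₀ = −αΔT + βΔS across each adjacent pair:
  108–155 m: −αΔT+βΔS = −(2.1 × 10⁻⁴)(-1.3)+(7.6 × 10⁻⁴)(+1.29) = 1.3 × 10⁻³ → stable
  155–221 m: −αΔT+βΔS = −(2.1 × 10⁻⁴)(-0.3)+(7.6 × 10⁻⁴)(-1.06) = -7.4 × 10⁻⁴ → UNSTABLE
The 155–221 m interval has Δρ < 0: lighter water underlies denser water.

155–221 m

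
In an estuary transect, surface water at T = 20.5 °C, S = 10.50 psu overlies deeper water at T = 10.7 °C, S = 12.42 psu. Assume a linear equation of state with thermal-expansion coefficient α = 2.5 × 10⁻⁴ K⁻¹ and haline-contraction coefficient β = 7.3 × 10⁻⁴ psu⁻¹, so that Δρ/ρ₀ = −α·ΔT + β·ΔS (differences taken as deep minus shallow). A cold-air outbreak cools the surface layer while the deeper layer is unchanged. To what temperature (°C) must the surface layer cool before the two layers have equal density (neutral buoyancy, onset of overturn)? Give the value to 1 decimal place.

5.1 °C

Neutral buoyancy requires Δρ = 0, i.e. −α(T_deep − T_surf′) + β(S_deep − S_surf) = 0.
T_surf′ = T_deep − (β/α)·ΔS = 10.7 − (7.3 × 10⁻⁴/2.5 × 10⁻⁴)·(+1.92) = 5.094 °C.
Cooling required: 20.5 − (5.094) = 15.406 °C.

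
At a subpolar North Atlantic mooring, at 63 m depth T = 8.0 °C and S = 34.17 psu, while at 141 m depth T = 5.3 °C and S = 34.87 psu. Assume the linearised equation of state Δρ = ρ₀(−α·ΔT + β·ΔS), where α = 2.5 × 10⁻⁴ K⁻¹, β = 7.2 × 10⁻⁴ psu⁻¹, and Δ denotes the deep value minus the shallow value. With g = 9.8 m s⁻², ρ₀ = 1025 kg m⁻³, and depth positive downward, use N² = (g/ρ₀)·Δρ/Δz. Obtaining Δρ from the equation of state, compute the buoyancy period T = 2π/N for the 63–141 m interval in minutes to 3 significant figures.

8.60 min

ΔT = -2.7 K, ΔS = +0.70 psu (deep − shallow).
Δρ/ρ₀ = −αΔT + βΔS = 6.75 × 10⁻⁴ + 5.04 × 10⁻⁴ = 1.179 × 10⁻³, so Δρ ≈ 1.208 kg m⁻³.
N² = (g/ρ₀)·Δρ/Δz = g·(Δρ/ρ₀)/Δz = 9.8 × 1.179 × 10⁻³ / 78 = 1.4813 × 10⁻⁴ s⁻².
N = √(1.4813 × 10⁻⁴) = 0.012171 rad s⁻¹ → T = 2π/N = 516.24 s = 8.6040 min ≈ 8.60 min.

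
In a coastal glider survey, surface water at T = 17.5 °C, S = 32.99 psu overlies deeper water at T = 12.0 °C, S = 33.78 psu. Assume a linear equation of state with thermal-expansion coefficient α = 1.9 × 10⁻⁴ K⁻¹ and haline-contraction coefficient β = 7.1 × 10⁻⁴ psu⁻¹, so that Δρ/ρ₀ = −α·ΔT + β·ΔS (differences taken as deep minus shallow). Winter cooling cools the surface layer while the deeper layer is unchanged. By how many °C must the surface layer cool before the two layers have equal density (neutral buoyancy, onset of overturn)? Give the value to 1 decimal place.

Neutral buoyancy requires Δρ = 0, i.e. −α(T_deep − T_surf′) + β(S_deep − S_surf) = 0.
T_surf′ = T_deep − (β/α)·ΔS = 12.0 − (7.1 × 10⁻⁴/1.9 × 10⁻⁴)·(+0.79) = 9.048 °C.
Cooling required: 17.5 − (9.048) = 8.452 °C.

8.5 °C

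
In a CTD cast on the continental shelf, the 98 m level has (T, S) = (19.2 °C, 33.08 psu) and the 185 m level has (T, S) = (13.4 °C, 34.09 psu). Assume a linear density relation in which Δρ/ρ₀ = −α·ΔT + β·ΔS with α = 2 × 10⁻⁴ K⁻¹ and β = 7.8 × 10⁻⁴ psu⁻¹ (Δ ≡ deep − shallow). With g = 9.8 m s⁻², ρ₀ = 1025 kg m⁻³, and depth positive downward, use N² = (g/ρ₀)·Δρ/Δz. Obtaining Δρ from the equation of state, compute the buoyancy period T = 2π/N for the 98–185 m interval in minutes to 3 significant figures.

7.07 min

ΔT = -5.8 K, ΔS = +1.01 psu (deep − shallow).
Δρ/ρ₀ = −αΔT + βΔS = 1.16 × 10⁻³ + 7.878 × 10⁻⁴ = 1.9478 × 10⁻³, so Δρ ≈ 1.996 kg m⁻³.
N² = (g/ρ₀)·Δρ/Δz = g·(Δρ/ρ₀)/Δz = 9.8 × 1.9478 × 10⁻³ / 87 = 2.1941 × 10⁻⁴ s⁻².
N = √(2.1941 × 10⁻⁴) = 0.014812 rad s⁻¹ → T = 2π/N = 424.20 s = 7.0700 min ≈ 7.07 min.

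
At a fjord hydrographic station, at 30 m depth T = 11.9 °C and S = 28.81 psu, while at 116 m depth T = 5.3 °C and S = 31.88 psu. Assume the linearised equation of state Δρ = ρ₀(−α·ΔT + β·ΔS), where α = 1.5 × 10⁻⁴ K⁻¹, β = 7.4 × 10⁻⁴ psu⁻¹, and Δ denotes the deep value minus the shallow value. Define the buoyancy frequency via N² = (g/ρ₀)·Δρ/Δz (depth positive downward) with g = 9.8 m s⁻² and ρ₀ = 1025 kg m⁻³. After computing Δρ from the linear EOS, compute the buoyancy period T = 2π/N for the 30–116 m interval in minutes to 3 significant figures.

5.43 min

ΔT = -6.6 K, ΔS = +3.07 psu (deep − shallow).
Δρ/ρ₀ = −αΔT + βΔS = 9.90 × 10⁻⁴ + 2.2718 × 10⁻³ = 3.2618 × 10⁻³, so Δρ ≈ 3.343 kg m⁻³.
N² = (g/ρ₀)·Δρ/Δz = g·(Δρ/ρ₀)/Δz = 9.8 × 3.2618 × 10⁻³ / 86 = 3.7169 × 10⁻⁴ s⁻².
N = √(3.7169 × 10⁻⁴) = 0.019279 rad s⁻¹ → T = 2π/N = 325.91 s = 5.4318 min ≈ 5.43 min.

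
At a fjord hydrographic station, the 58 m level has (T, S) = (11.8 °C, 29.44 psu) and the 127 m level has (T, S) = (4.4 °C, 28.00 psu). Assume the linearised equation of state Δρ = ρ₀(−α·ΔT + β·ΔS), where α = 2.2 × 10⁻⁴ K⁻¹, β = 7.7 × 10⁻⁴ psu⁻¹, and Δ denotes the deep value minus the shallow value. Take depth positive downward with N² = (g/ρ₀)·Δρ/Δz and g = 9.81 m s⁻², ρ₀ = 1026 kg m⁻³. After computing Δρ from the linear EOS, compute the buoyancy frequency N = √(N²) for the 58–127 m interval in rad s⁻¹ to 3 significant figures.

8.59 × 10⁻³ rad s⁻¹

ΔT = -7.4 K, ΔS = -1.44 psu (deep − shallow).
Δρ/ρ₀ = −αΔT + βΔS = 1.628 × 10⁻³ − 1.1088 × 10⁻³ = 5.192 × 10⁻⁴, so Δρ ≈ 0.5327 kg m⁻³.
N² = (g/ρ₀)·Δρ/Δz = g·(Δρ/ρ₀)/Δz = 9.81 × 5.192 × 10⁻⁴ / 69 = 7.3817 × 10⁻⁵ s⁻².
N = √(7.3817 × 10⁻⁵) = 8.5917 × 10⁻³ rad s⁻¹ ≈ 8.59 × 10⁻³ rad s⁻¹.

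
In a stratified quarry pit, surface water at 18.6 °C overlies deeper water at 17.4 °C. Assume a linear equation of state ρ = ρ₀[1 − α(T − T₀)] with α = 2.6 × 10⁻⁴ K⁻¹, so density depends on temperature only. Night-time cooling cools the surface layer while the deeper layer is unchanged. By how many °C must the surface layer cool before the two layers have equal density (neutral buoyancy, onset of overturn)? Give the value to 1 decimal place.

With temperature the only control, equal density requires T_surf′ = T_deep.
T_surf′ = 17.4 °C.
Cooling required: 18.6 − 17.4 = 1.2 °C.

1.2 °C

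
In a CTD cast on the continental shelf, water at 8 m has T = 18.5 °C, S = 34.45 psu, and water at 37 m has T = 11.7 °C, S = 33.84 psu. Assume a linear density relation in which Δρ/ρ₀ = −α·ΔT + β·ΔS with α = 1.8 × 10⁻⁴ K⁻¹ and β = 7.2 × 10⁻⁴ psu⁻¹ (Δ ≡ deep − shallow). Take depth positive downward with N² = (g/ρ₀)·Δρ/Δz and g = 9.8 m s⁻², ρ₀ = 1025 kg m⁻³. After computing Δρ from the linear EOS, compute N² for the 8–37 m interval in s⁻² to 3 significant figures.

2.65 × 10⁻⁴ s⁻²

ΔT = -6.8 K, ΔS = -0.61 psu (deep − shallow).
Δρ/ρ₀ = −αΔT + βΔS = 1.224 × 10⁻³ − 4.392 × 10⁻⁴ = 7.848 × 10⁻⁴, so Δρ ≈ 0.8044 kg m⁻³.
N² = (g/ρ₀)·Δρ/Δz = g·(Δρ/ρ₀)/Δz = 9.8 × 7.848 × 10⁻⁴ / 29 = 2.6521 × 10⁻⁴ s⁻² ≈ 2.65 × 10⁻⁴ s⁻².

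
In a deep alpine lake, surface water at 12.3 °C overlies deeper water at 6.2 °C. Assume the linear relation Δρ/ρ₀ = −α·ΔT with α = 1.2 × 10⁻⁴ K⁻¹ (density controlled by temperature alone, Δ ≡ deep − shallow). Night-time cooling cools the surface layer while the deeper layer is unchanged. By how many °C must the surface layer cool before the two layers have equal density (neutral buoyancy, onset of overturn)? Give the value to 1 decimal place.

6.1 °C

With temperature the only control, equal density requires T_surf′ = T_deep.
T_surf′ = 6.2 °C.
Cooling required: 12.3 − 6.2 = 6.1 °C.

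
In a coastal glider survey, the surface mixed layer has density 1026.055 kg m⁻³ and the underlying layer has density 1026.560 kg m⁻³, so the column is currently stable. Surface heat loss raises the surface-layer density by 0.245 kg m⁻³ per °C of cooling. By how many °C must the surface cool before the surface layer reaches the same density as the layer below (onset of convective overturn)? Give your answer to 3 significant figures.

2.06 °C

Density deficit of the surface layer: 1026.560 − 1026.055 = 0.505 kg m⁻³.
Required change = 0.505 / 0.245 = 2.06 °C.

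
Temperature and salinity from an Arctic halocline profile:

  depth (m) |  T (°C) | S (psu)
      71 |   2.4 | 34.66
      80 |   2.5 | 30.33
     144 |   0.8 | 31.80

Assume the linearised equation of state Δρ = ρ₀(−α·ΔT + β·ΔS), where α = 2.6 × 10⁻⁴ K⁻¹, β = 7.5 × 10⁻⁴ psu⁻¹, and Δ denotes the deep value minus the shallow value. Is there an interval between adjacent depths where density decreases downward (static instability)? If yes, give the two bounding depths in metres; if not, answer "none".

71–80 m

Evaluate Δρ/ρ₀ = −αΔT + βΔS across each adjacent pair:
  71–80 m: −αΔT+βΔS = −(2.6 × 10⁻⁴)(+0.1)+(7.5 × 10⁻⁴)(-4.33) = -3.3 × 10⁻³ → UNSTABLE
  80–144 m: −αΔT+βΔS = −(2.6 × 10⁻⁴)(-1.7)+(7.5 × 10⁻⁴)(+1.47) = 1.5 × 10⁻³ → stable
The 71–80 m interval has Δρ < 0: lighter water underlies denser water.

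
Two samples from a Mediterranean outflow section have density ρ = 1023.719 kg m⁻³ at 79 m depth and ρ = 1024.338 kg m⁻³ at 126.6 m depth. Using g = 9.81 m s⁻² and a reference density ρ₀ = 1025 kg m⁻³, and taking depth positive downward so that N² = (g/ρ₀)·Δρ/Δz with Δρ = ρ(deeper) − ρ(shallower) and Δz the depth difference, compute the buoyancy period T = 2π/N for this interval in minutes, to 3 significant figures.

Δρ = 1024.338 − 1023.719 = 0.619 kg m⁻³ over Δz = 126.6 − 79 = 47.6 m.
N² = (9.81/1025) × (0.619/47.6) = 1.2446 × 10⁻⁴ s⁻².
N = √(1.2446 × 10⁻⁴) = 0.011156 rad s⁻¹, so T = 2π/N = 563.21 s = 9.3868 min ≈ 9.39 min.
A positive N² confirms static stability across the interval.

9.39 min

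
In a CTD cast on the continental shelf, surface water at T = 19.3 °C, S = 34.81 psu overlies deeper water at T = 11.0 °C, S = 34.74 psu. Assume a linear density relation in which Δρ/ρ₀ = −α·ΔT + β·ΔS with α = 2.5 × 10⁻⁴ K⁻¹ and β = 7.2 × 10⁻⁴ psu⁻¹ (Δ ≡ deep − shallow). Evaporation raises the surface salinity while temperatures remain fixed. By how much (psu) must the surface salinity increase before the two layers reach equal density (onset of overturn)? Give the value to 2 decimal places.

2.81 psu

Neutral buoyancy requires −α(T_deep − T_surf) + β(S_deep − S_surf′) = 0.
S_surf′ = S_deep − (α/β)·ΔT = 34.74 − (2.5 × 10⁻⁴/7.2 × 10⁻⁴)·(-8.3) = 37.6219 psu.
Increase required: 37.6219 − 34.81 = 2.8119 psu.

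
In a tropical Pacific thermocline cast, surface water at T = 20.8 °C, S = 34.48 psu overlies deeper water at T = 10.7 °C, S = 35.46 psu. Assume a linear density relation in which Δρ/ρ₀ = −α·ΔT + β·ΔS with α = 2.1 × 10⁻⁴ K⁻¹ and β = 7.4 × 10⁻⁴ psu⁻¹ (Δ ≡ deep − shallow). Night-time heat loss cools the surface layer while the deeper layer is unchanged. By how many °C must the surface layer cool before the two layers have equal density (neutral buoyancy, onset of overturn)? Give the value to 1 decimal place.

Neutral buoyancy requires Δρ = 0, i.e. −α(T_deep − T_surf′) + β(S_deep − S_surf) = 0.
T_surf′ = T_deep − (β/α)·ΔS = 10.7 − (7.4 × 10⁻⁴/2.1 × 10⁻⁴)·(+0.98) = 7.247 °C.
Cooling required: 20.8 − (7.247) = 13.553 °C.

13.6 °C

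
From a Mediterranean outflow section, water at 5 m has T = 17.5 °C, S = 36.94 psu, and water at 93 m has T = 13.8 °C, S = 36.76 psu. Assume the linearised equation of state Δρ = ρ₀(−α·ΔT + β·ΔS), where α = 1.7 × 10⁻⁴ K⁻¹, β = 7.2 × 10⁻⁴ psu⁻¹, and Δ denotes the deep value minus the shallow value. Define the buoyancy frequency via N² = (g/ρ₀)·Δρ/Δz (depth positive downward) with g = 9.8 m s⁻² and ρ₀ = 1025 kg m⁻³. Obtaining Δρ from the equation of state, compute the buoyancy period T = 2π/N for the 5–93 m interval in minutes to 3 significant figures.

14.0 min

ΔT = -3.7 K, ΔS = -0.18 psu (deep − shallow).
Δρ/ρ₀ = −αΔT + βΔS = 6.29 × 10⁻⁴ − 1.296 × 10⁻⁴ = 4.994 × 10⁻⁴, so Δρ ≈ 0.5119 kg m⁻³.
N² = (g/ρ₀)·Δρ/Δz = g·(Δρ/ρ₀)/Δz = 9.8 × 4.994 × 10⁻⁴ / 88 = 5.5615 × 10⁻⁵ s⁻².
N = √(5.5615 × 10⁻⁵) = 7.4575 × 10⁻³ rad s⁻¹ → T = 2π/N = 842.53 s = 14.042 min ≈ 14.0 min.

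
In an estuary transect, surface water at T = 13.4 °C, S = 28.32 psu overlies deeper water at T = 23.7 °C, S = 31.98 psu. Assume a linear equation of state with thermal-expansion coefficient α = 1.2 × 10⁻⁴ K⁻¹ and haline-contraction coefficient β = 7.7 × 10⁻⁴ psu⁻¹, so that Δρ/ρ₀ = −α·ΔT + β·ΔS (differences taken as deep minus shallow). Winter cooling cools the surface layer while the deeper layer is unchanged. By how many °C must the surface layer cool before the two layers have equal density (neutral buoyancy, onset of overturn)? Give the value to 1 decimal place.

13.2 °C

Neutral buoyancy requires Δρ = 0, i.e. −α(T_deep − T_surf′) + β(S_deep − S_surf) = 0.
T_surf′ = T_deep − (β/α)·ΔS = 23.7 − (7.7 × 10⁻⁴/1.2 × 10⁻⁴)·(+3.66) = 0.215 °C.
Cooling required: 13.4 − (0.215) = 13.185 °C.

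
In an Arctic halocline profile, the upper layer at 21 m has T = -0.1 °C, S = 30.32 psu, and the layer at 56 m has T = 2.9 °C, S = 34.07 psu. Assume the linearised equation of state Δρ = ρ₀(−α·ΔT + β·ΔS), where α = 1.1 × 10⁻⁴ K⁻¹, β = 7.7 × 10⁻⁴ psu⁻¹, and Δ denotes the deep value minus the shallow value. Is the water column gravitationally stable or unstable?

ΔT = 2.9 − -0.1 = +3.0 K and ΔS = 34.07 − 30.32 = +3.75 psu (deep − shallow).
−αΔT = -3.30 × 10⁻⁴; βΔS = 2.8875 × 10⁻³; sum Δρ/ρ₀ = 2.5575 × 10⁻³.
Δρ/ρ₀ > 0, so Δρ > 0: deeper water is denser → statically stable.

stable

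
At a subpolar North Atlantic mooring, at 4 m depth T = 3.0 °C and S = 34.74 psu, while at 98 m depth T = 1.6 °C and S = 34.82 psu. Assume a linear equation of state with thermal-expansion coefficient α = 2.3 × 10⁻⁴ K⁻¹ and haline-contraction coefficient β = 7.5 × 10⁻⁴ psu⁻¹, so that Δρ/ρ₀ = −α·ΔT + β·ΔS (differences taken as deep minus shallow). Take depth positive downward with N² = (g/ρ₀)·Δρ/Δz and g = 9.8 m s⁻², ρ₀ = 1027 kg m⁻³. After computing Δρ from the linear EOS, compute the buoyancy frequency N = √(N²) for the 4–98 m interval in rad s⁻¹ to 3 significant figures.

6.31 × 10⁻³ rad s⁻¹

ΔT = -1.4 K, ΔS = +0.08 psu (deep − shallow).
Δρ/ρ₀ = −αΔT + βΔS = 3.22 × 10⁻⁴ + 6.00 × 10⁻⁵ = 3.82 × 10⁻⁴, so Δρ ≈ 0.3923 kg m⁻³.
N² = (g/ρ₀)·Δρ/Δz = g·(Δρ/ρ₀)/Δz = 9.8 × 3.82 × 10⁻⁴ / 94 = 3.9826 × 10⁻⁵ s⁻².
N = √(3.9826 × 10⁻⁵) = 6.3108 × 10⁻³ rad s⁻¹ ≈ 6.31 × 10⁻³ rad s⁻¹.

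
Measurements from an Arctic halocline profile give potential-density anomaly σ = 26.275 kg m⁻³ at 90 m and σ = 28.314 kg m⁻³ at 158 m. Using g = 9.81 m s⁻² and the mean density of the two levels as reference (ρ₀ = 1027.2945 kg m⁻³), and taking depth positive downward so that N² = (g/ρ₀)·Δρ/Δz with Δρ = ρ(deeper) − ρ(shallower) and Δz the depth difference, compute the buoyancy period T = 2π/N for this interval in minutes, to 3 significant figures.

6.19 min

Δρ = 1028.314 − 1026.275 = 2.039 kg m⁻³ over Δz = 158 − 90 = 68 m.
N² = (9.81/1027.2945) × (2.039/68) = 2.8634 × 10⁻⁴ s⁻².
N = √(2.8634 × 10⁻⁴) = 0.016922 rad s⁻¹, so T = 2π/N = 371.30 s = 6.1883 min ≈ 6.19 min.
N² > 0, so the interval is statically stable.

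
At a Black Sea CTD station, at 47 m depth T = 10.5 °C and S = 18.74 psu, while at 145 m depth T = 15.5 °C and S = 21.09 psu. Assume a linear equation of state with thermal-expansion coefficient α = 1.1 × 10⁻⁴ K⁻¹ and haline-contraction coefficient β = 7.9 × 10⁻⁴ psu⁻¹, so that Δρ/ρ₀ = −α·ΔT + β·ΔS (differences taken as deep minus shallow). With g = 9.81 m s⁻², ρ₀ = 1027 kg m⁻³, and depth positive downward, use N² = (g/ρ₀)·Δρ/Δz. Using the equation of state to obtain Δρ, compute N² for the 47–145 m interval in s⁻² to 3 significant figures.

1.31 × 10⁻⁴ s⁻²

ΔT = +5.0 K, ΔS = +2.35 psu (deep − shallow).
Δρ/ρ₀ = −αΔT + βΔS = -5.50 × 10⁻⁴ + 1.8565 × 10⁻³ = 1.3065 × 10⁻³, so Δρ ≈ 1.342 kg m⁻³.
N² = (g/ρ₀)·Δρ/Δz = g·(Δρ/ρ₀)/Δz = 9.81 × 1.3065 × 10⁻³ / 98 = 1.3078 × 10⁻⁴ s⁻² ≈ 1.31 × 10⁻⁴ s⁻².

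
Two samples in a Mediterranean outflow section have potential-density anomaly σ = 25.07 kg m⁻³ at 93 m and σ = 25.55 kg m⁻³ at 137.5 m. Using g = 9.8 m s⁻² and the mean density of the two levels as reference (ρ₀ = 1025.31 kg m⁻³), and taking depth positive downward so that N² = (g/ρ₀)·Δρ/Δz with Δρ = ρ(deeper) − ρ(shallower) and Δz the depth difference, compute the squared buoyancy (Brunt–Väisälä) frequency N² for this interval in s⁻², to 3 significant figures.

1.03 × 10⁻⁴ s⁻²

Δρ = 1025.55 − 1025.07 = 0.48 kg m⁻³ over Δz = 137.5 − 93 = 44.5 m.
N² = (9.8/1025.31) × (0.48/44.5) = 1.0310 × 10⁻⁴ s⁻² ≈ 1.03 × 10⁻⁴ s⁻².
Since Δρ > 0 the layer is stably stratified.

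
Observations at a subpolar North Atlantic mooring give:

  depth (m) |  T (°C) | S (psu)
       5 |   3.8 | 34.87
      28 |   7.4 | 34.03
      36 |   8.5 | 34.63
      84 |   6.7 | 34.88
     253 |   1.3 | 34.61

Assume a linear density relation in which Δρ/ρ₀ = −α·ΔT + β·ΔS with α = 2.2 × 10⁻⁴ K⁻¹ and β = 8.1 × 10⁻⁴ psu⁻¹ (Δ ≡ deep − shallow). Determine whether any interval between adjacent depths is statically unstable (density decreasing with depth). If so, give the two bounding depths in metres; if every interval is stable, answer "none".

Evaluate Δρ/ρ₀ = −αΔT + βΔS across each adjacent pair:
  5–28 m: −αΔT+βΔS = −(2.2 × 10⁻⁴)(+3.6)+(8.1 × 10⁻⁴)(-0.84) = -1.5 × 10⁻³ → UNSTABLE
  28–36 m: −αΔT+βΔS = −(2.2 × 10⁻⁴)(+1.1)+(8.1 × 10⁻⁴)(+0.60) = 2.4 × 10⁻⁴ → stable
  36–84 m: −αΔT+βΔS = −(2.2 × 10⁻⁴)(-1.8)+(8.1 × 10⁻⁴)(+0.25) = 6.0 × 10⁻⁴ → stable
  84–253 m: −αΔT+βΔS = −(2.2 × 10⁻⁴)(-5.4)+(8.1 × 10⁻⁴)(-0.27) = 9.7 × 10⁻⁴ → stable
The 5–28 m interval has Δρ < 0: lighter water underlies denser water.

5–28 m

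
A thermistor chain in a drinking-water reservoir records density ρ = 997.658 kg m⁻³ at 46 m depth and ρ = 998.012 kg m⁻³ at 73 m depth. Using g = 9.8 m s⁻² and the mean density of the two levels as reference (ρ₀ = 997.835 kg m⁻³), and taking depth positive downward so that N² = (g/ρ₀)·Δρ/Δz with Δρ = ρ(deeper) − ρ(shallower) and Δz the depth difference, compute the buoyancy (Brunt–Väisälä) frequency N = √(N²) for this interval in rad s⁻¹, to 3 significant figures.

0.0113 rad s⁻¹

Δρ = 998.012 − 997.658 = 0.354 kg m⁻³ over Δz = 73 − 46 = 27 m.
N² = (9.8/997.835) × (0.354/27) = 1.2877 × 10⁻⁴ s⁻².
N = √(1.2877 × 10⁻⁴) = 0.011348 rad s⁻¹ ≈ 0.0113 rad s⁻¹.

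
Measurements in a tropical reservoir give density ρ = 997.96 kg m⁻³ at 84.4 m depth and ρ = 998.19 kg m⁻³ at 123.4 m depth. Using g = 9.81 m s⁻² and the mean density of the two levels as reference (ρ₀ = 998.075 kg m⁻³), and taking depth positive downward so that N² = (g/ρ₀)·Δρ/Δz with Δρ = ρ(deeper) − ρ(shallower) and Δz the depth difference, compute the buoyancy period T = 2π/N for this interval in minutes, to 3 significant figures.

13.8 min

Δρ = 998.19 − 997.96 = 0.23 kg m⁻³ over Δz = 123.4 − 84.4 = 39 m.
N² = (9.81/998.075) × (0.23/39) = 5.7965 × 10⁻⁵ s⁻².
N = √(5.7965 × 10⁻⁵) = 7.6135 × 10⁻³ rad s⁻¹, so T = 2π/N = 825.27 s = 13.755 min ≈ 13.8 min.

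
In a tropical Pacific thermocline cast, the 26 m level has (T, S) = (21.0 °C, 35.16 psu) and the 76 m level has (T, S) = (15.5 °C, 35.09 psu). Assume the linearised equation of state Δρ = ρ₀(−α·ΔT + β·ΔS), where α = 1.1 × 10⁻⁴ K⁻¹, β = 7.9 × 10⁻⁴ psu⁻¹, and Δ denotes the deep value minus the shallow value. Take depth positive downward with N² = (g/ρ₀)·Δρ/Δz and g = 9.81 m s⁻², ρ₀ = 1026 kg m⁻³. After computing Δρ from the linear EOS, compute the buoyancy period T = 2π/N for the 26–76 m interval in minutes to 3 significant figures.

10.1 min

ΔT = -5.5 K, ΔS = -0.07 psu (deep − shallow).
Δρ/ρ₀ = −αΔT + βΔS = 6.05 × 10⁻⁴ − 5.53 × 10⁻⁵ = 5.497 × 10⁻⁴, so Δρ ≈ 0.5640 kg m⁻³.
N² = (g/ρ₀)·Δρ/Δz = g·(Δρ/ρ₀)/Δz = 9.81 × 5.497 × 10⁻⁴ / 50 = 1.0785 × 10⁻⁴ s⁻².
N = √(1.0785 × 10⁻⁴) = 0.010385 rad s⁻¹ → T = 2π/N = 605.03 s = 10.084 min ≈ 10.1 min.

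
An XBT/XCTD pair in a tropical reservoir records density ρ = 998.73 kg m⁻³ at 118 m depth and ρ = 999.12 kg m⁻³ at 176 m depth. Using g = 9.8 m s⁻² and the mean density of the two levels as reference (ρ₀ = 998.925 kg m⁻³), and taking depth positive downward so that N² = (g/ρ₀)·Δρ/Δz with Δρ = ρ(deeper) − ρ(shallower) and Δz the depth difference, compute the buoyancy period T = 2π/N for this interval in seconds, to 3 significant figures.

774 s

Δρ = 999.12 − 998.73 = 0.39 kg m⁻³ over Δz = 176 − 118 = 58 m.
N² = (9.8/998.925) × (0.39/58) = 6.5967 × 10⁻⁵ s⁻².
N = √(6.5967 × 10⁻⁵) = 8.1220 × 10⁻³ rad s⁻¹, so T = 2π/N = 773.60 s ≈ 774 s.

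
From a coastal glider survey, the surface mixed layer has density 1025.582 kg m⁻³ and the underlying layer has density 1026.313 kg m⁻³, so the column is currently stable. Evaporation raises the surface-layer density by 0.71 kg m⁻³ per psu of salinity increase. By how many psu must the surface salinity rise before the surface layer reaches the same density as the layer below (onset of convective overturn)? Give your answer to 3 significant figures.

1.03 psu

Density deficit of the surface layer: 1026.313 − 1025.582 = 0.731 kg m⁻³.
Required change = 0.731 / 0.71 = 1.03 psu.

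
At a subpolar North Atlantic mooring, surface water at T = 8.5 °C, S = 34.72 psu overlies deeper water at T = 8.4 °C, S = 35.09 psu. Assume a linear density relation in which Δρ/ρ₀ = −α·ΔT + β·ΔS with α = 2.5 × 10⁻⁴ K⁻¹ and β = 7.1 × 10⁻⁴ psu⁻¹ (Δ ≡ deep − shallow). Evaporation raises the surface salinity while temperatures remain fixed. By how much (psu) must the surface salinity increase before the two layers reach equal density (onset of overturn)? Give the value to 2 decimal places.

0.41 psu

Neutral buoyancy requires −α(T_deep − T_surf) + β(S_deep − S_surf′) = 0.
S_surf′ = S_deep − (α/β)·ΔT = 35.09 − (2.5 × 10⁻⁴/7.1 × 10⁻⁴)·(-0.1) = 35.1252 psu.
Increase required: 35.1252 − 34.72 = 0.4052 psu.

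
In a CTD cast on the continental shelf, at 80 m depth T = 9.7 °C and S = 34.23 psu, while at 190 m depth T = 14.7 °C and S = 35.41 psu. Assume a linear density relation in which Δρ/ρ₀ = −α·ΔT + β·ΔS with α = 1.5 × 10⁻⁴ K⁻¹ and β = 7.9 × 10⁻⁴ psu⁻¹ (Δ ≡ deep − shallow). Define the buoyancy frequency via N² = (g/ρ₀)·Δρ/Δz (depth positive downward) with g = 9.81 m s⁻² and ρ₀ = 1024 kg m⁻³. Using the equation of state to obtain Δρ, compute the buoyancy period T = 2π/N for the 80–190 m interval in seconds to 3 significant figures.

ΔT = +5.0 K, ΔS = +1.18 psu (deep − shallow).
Δρ/ρ₀ = −αΔT + βΔS = -7.50 × 10⁻⁴ + 9.322 × 10⁻⁴ = 1.822 × 10⁻⁴, so Δρ ≈ 0.1866 kg m⁻³.
N² = (g/ρ₀)·Δρ/Δz = g·(Δρ/ρ₀)/Δz = 9.81 × 1.822 × 10⁻⁴ / 110 = 1.6249 × 10⁻⁵ s⁻².
N = √(1.6249 × 10⁻⁵) = 4.0310 × 10⁻³ rad s⁻¹ → T = 2π/N = 1.5587 × 10³ s ≈ 1.56 × 10³ s.

1.56 × 10³ s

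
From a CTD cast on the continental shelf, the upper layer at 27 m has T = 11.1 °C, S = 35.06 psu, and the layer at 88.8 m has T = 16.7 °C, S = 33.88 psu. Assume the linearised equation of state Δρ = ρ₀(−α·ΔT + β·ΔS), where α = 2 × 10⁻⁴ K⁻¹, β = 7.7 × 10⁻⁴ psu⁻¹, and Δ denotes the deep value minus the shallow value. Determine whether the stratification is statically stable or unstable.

ΔT = 16.7 − 11.1 = +5.6 K and ΔS = 33.88 − 35.06 = -1.18 psu (deep − shallow).
−αΔT = -1.12 × 10⁻³; βΔS = -9.086 × 10⁻⁴; sum Δρ/ρ₀ = -2.0286 × 10⁻³.
Δρ/ρ₀ < 0, so Δρ < 0: deeper water is lighter → statically unstable; the column would overturn.

unstable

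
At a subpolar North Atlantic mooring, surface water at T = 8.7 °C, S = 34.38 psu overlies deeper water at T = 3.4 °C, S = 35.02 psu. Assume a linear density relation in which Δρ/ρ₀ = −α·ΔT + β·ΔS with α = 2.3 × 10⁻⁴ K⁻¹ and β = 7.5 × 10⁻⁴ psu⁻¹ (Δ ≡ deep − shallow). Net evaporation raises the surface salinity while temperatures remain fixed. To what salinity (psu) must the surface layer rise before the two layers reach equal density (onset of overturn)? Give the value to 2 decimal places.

Neutral buoyancy requires −α(T_deep − T_surf) + β(S_deep − S_surf′) = 0.
S_surf′ = S_deep − (α/β)·ΔT = 35.02 − (2.3 × 10⁻⁴/7.5 × 10⁻⁴)·(-5.3) = 36.6453 psu.
Increase required: 36.6453 − 34.38 = 2.2653 psu.

36.65 psu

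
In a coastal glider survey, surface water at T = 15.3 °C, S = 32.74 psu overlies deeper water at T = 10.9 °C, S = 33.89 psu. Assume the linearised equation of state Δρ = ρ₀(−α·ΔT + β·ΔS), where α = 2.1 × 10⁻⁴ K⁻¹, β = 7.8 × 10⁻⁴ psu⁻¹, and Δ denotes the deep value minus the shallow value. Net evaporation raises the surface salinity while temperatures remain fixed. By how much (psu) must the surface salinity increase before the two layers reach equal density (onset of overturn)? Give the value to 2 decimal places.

Neutral buoyancy requires −α(T_deep − T_surf) + β(S_deep − S_surf′) = 0.
S_surf′ = S_deep − (α/β)·ΔT = 33.89 − (2.1 × 10⁻⁴/7.8 × 10⁻⁴)·(-4.4) = 35.0746 psu.
Increase required: 35.0746 − 32.74 = 2.3346 psu.

2.33 psu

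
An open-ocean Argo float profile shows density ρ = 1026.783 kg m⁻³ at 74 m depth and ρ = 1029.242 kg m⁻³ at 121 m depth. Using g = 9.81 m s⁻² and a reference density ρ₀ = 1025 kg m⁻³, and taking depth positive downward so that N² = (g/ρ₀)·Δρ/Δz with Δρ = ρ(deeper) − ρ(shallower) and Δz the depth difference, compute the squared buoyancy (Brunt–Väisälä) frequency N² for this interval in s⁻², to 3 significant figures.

Δρ = 1029.242 − 1026.783 = 2.459 kg m⁻³ over Δz = 121 − 74 = 47 m.
N² = (9.81/1025) × (2.459/47) = 5.0073 × 10⁻⁴ s⁻² ≈ 5.01 × 10⁻⁴ s⁻².

5.01 × 10⁻⁴ s⁻²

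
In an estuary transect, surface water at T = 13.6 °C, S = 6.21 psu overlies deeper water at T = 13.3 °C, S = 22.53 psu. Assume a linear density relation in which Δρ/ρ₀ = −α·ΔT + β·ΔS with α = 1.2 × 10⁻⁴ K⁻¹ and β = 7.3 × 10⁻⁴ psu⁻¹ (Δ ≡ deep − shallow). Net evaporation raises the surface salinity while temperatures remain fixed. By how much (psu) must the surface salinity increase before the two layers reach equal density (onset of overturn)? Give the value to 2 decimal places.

Neutral buoyancy requires −α(T_deep − T_surf) + β(S_deep − S_surf′) = 0.
S_surf′ = S_deep − (α/β)·ΔT = 22.53 − (1.2 × 10⁻⁴/7.3 × 10⁻⁴)·(-0.3) = 22.5793 psu.
Increase required: 22.5793 − 6.21 = 16.3693 psu.

16.37 psu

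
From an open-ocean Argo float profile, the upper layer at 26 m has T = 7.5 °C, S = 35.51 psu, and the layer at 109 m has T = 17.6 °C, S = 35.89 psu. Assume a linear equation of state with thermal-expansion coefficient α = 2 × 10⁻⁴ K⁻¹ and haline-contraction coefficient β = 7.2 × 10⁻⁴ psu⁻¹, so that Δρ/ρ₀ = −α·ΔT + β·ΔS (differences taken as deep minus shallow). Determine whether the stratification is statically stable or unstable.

ΔT = 17.6 − 7.5 = +10.1 K and ΔS = 35.89 − 35.51 = +0.38 psu (deep − shallow).
−αΔT = -2.02 × 10⁻³; βΔS = 2.736 × 10⁻⁴; sum Δρ/ρ₀ = -1.7464 × 10⁻³.
Δρ/ρ₀ < 0, so Δρ < 0: deeper water is lighter → statically unstable; the column would overturn.

unstable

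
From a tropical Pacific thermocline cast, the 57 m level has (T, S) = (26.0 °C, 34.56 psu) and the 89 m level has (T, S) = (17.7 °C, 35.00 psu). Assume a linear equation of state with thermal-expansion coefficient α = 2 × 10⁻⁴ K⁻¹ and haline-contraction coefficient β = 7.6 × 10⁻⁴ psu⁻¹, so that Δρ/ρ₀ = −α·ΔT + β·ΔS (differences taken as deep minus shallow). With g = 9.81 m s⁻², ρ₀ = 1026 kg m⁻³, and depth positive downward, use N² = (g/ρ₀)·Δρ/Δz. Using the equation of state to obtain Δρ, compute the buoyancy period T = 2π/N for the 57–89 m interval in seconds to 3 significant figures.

254 s

ΔT = -8.3 K, ΔS = +0.44 psu (deep − shallow).
Δρ/ρ₀ = −αΔT + βΔS = 1.66 × 10⁻³ + 3.344 × 10⁻⁴ = 1.9944 × 10⁻³, so Δρ ≈ 2.046 kg m⁻³.
N² = (g/ρ₀)·Δρ/Δz = g·(Δρ/ρ₀)/Δz = 9.81 × 1.9944 × 10⁻³ / 32 = 6.1141 × 10⁻⁴ s⁻².
N = √(6.1141 × 10⁻⁴) = 0.024727 rad s⁻¹ → T = 2π/N = 254.10 s ≈ 254 s.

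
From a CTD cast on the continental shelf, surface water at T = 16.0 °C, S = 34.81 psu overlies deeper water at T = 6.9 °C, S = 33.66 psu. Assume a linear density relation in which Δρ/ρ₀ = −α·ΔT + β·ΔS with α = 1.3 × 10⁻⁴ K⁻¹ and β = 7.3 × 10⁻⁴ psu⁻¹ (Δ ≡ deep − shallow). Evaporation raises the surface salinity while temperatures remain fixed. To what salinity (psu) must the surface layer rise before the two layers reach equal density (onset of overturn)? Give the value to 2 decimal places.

35.28 psu

Neutral buoyancy requires −α(T_deep − T_surf) + β(S_deep − S_surf′) = 0.
S_surf′ = S_deep − (α/β)·ΔT = 33.66 − (1.3 × 10⁻⁴/7.3 × 10⁻⁴)·(-9.1) = 35.2805 psu.
Increase required: 35.2805 − 34.81 = 0.4705 psu.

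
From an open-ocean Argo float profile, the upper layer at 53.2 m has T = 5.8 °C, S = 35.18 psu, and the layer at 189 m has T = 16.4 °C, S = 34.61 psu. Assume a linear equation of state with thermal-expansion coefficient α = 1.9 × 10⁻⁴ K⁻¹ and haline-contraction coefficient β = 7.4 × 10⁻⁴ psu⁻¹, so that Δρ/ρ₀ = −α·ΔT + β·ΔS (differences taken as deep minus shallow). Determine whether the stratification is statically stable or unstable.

ΔT = 16.4 − 5.8 = +10.6 K and ΔS = 34.61 − 35.18 = -0.57 psu (deep − shallow).
−αΔT = -2.014 × 10⁻³; βΔS = -4.218 × 10⁻⁴; sum Δρ/ρ₀ = -2.4358 × 10⁻³.
Δρ/ρ₀ < 0, so Δρ < 0: deeper water is lighter → statically unstable; the column would overturn.

unstable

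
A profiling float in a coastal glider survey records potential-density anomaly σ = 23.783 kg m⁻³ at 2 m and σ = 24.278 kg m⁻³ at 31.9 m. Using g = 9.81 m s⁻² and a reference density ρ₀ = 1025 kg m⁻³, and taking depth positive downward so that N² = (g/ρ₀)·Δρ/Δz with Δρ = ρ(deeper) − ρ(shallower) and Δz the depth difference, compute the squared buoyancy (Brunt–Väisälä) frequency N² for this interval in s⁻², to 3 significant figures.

1.58 × 10⁻⁴ s⁻²

Δρ = 1024.278 − 1023.783 = 0.495 kg m⁻³ over Δz = 31.9 − 2 = 29.9 m.
N² = (9.81/1025) × (0.495/29.9) = 1.5845 × 10⁻⁴ s⁻² ≈ 1.58 × 10⁻⁴ s⁻².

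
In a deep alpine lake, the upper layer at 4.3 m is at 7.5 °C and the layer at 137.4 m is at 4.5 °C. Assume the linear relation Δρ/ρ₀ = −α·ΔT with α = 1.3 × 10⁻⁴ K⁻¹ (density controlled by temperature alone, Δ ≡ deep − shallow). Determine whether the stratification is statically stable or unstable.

stable

ΔT = 4.5 − 7.5 = -3.0 K, so Δρ/ρ₀ = −αΔT = 3.90 × 10⁻⁴.
Δρ/ρ₀ > 0, so Δρ > 0: deeper water is denser → statically stable.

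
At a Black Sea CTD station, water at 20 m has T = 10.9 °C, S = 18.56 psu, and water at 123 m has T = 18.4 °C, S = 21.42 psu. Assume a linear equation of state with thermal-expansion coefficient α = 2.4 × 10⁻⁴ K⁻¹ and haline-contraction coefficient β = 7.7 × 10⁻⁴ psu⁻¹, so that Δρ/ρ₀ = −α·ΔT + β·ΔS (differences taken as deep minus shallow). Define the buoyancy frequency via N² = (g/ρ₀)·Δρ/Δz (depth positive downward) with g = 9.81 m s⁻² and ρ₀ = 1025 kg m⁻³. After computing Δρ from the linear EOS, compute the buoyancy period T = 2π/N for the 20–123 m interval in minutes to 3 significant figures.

ΔT = +7.5 K, ΔS = +2.86 psu (deep − shallow).
Δρ/ρ₀ = −αΔT + βΔS = -1.80 × 10⁻³ + 2.2022 × 10⁻³ = 4.022 × 10⁻⁴, so Δρ ≈ 0.4123 kg m⁻³.
N² = (g/ρ₀)·Δρ/Δz = g·(Δρ/ρ₀)/Δz = 9.81 × 4.022 × 10⁻⁴ / 103 = 3.8307 × 10⁻⁵ s⁻².
N = √(3.8307 × 10⁻⁵) = 6.1893 × 10⁻³ rad s⁻¹ → T = 2π/N = 1.0152 × 10³ s = 16.920 min ≈ 16.9 min.

16.9 min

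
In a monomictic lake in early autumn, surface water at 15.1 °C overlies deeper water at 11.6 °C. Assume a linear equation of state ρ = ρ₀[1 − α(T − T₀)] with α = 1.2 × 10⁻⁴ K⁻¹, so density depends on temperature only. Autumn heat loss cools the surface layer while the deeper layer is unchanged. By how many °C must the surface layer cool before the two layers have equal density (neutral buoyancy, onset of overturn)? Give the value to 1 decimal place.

3.5 °C

With temperature the only control, equal density requires T_surf′ = T_deep.
T_surf′ = 11.6 °C.
Cooling required: 15.1 − 11.6 = 3.5 °C.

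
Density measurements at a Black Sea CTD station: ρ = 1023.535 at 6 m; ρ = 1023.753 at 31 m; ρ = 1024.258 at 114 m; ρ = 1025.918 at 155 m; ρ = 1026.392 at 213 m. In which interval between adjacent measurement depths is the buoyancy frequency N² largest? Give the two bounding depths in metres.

Compute the density gradient over each adjacent pair:
  6–31 m: Δρ/Δz = 0.218/25 = 8.7 × 10⁻³ kg m⁻⁴
  31–114 m: Δρ/Δz = 0.505/83 = 6.1 × 10⁻³ kg m⁻⁴
  114–155 m: Δρ/Δz = 1.660/41 = 0.040 kg m⁻⁴
  155–213 m: Δρ/Δz = 0.474/58 = 8.2 × 10⁻³ kg m⁻⁴
The largest gradient is in the 114–155 m interval — the pycnocline.

114–155 m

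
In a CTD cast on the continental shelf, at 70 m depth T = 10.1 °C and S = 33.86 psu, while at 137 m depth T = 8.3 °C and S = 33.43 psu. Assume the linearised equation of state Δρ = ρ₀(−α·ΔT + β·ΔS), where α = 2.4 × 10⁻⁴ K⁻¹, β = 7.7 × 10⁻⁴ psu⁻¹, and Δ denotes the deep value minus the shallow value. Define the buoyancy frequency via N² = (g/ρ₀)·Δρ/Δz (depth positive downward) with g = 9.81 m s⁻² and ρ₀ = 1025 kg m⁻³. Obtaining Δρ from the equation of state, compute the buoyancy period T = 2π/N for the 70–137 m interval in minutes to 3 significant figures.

27.2 min

ΔT = -1.8 K, ΔS = -0.43 psu (deep − shallow).
Δρ/ρ₀ = −αΔT + βΔS = 4.32 × 10⁻⁴ − 3.311 × 10⁻⁴ = 1.009 × 10⁻⁴, so Δρ ≈ 0.1034 kg m⁻³.
N² = (g/ρ₀)·Δρ/Δz = g·(Δρ/ρ₀)/Δz = 9.81 × 1.009 × 10⁻⁴ / 67 = 1.4774 × 10⁻⁵ s⁻².
N = √(1.4774 × 10⁻⁵) = 3.8437 × 10⁻³ rad s⁻¹ → T = 2π/N = 1.6347 × 10³ s = 27.245 min ≈ 27.2 min.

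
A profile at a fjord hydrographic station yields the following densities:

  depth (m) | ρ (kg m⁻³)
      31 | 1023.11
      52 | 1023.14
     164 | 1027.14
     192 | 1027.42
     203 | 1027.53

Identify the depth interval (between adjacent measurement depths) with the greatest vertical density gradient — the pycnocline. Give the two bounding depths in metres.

Compute the density gradient over each adjacent pair:
  31–52 m: Δρ/Δz = 0.03/21 = 1.4 × 10⁻³ kg m⁻⁴
  52–164 m: Δρ/Δz = 4.00/112 = 0.036 kg m⁻⁴
  164–192 m: Δρ/Δz = 0.28/28 = 0.010 kg m⁻⁴
  192–203 m: Δρ/Δz = 0.11/11 = 0.010 kg m⁻⁴
The largest gradient is in the 52–164 m interval — the pycnocline.

52–164 m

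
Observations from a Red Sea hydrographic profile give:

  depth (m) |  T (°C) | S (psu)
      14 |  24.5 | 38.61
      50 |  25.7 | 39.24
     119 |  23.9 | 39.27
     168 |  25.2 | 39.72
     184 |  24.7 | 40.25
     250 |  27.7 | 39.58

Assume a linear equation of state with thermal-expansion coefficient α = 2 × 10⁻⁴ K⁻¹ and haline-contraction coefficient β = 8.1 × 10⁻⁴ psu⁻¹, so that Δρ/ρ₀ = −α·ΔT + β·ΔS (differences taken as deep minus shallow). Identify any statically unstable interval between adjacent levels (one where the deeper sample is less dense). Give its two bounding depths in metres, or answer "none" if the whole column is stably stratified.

184–250 m

Evaluate Δρ/ρ₀ = −αΔT + βΔS across each adjacent pair:
  14–50 m: −αΔT+βΔS = −(2 × 10⁻⁴)(+1.2)+(8.1 × 10⁻⁴)(+0.63) = 2.7 × 10⁻⁴ → stable
  50–119 m: −αΔT+βΔS = −(2 × 10⁻⁴)(-1.8)+(8.1 × 10⁻⁴)(+0.03) = 3.8 × 10⁻⁴ → stable
  119–168 m: −αΔT+βΔS = −(2 × 10⁻⁴)(+1.3)+(8.1 × 10⁻⁴)(+0.45) = 1.0 × 10⁻⁴ → stable
  168–184 m: −αΔT+βΔS = −(2 × 10⁻⁴)(-0.5)+(8.1 × 10⁻⁴)(+0.53) = 5.3 × 10⁻⁴ → stable
  184–250 m: −αΔT+βΔS = −(2 × 10⁻⁴)(+3.0)+(8.1 × 10⁻⁴)(-0.67) = -1.1 × 10⁻³ → UNSTABLE
The 184–250 m interval has Δρ < 0: lighter water underlies denser water.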